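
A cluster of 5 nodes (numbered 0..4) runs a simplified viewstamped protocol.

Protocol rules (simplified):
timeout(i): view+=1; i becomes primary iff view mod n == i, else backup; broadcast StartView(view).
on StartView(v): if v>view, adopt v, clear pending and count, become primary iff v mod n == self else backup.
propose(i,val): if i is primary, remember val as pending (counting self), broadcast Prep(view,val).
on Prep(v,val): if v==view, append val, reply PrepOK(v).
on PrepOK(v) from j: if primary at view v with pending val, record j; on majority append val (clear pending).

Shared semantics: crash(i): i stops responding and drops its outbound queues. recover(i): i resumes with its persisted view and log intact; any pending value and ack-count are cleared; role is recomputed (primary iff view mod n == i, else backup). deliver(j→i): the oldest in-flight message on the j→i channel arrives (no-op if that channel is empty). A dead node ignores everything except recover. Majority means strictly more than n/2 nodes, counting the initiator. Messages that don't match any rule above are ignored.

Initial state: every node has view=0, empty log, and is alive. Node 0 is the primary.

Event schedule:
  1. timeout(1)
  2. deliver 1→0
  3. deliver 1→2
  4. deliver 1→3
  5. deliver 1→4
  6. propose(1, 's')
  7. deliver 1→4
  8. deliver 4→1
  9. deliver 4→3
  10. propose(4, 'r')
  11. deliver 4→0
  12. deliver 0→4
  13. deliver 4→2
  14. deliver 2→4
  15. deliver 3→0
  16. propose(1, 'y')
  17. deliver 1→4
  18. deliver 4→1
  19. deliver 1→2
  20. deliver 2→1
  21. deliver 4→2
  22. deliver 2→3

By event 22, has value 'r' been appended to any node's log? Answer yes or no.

no

step 1 timeout(1): 1={prim,v=1,log=-}
step 2 deliver 1→0: 0={back,v=1,log=-}
step 3 deliver 1→2: 2={back,v=1,log=-}
step 4 deliver 1→3: 3={back,v=1,log=-}
step 5 deliver 1→4: 4={back,v=1,log=-}
step 6 propose(1,'s'): —
step 7 deliver 1→4: 4={back,v=1,log=s}
step 8 deliver 4→1: —
step 9 deliver 4→3: —
step 10 propose(4,'r'): —
step 11 deliver 4→0: —
step 12 deliver 0→4: —
step 13 deliver 4→2: —
step 14 deliver 2→4: —
step 15 deliver 3→0: —
step 16 propose(1,'y'): —
step 17 deliver 1→4: 4={back,v=1,log=s,y}
step 18 deliver 4→1: —
step 19 deliver 1→2: 2={back,v=1,log=s}
step 20 deliver 2→1: 1={prim,v=1,log=y}
step 21 deliver 4→2: —
step 22 deliver 2→3: —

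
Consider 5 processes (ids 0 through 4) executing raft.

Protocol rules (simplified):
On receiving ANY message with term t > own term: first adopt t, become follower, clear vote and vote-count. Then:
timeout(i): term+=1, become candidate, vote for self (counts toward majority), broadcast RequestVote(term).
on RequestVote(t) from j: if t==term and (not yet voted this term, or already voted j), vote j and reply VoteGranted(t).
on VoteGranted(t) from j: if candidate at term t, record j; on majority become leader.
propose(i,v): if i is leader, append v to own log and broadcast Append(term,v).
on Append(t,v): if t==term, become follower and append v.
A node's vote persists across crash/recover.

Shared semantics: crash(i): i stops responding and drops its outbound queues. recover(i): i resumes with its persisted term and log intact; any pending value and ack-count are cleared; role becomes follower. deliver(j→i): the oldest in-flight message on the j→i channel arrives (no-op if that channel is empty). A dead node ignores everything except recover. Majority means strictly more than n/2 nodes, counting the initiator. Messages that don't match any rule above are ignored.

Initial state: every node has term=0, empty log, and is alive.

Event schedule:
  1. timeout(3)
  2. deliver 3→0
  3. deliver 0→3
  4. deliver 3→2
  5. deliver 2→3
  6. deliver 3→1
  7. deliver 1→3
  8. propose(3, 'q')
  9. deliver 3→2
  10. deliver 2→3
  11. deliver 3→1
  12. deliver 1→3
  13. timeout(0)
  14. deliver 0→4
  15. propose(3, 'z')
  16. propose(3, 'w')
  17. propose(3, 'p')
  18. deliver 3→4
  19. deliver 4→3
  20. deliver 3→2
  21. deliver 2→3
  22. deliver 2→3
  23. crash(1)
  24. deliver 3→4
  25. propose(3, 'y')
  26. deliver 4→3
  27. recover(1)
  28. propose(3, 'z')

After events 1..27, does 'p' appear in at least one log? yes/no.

step 1 timeout(3): 3={cand,t=1,log=-}
step 2 deliver 3→0: 0={foll,t=1,log=-}
step 3 deliver 0→3: —
step 4 deliver 3→2: 2={foll,t=1,log=-}
step 5 deliver 2→3: 3={lead,t=1,log=-}
step 6 deliver 3→1: 1={foll,t=1,log=-}
step 7 deliver 1→3: —
step 8 propose(3,'q'): 3={lead,t=1,log=q}
step 9 deliver 3→2: 2={foll,t=1,log=q}
step 10 deliver 2→3: —
step 11 deliver 3→1: 1={foll,t=1,log=q}
step 12 deliver 1→3: —
step 13 timeout(0): 0={cand,t=2,log=-}
step 14 deliver 0→4: 4={foll,t=2,log=-}
step 15 propose(3,'z'): 3={lead,t=1,log=q,z}
step 16 propose(3,'w'): 3={lead,t=1,log=q,z,w}
step 17 propose(3,'p'): 3={lead,t=1,log=q,z,w,p}
step 18 deliver 3→4: —
step 19 deliver 4→3: —
step 20 deliver 3→2: 2={foll,t=1,log=q,z}
step 21 deliver 2→3: —
step 22 deliver 2→3: —
step 23 crash(1): 1={✗foll,t=1,log=q}
step 24 deliver 3→4: —
step 25 propose(3,'y'): 3={lead,t=1,log=q,z,w,p,y}
step 26 deliver 4→3: —
step 27 recover(1): 1={foll,t=1,log=q}

yes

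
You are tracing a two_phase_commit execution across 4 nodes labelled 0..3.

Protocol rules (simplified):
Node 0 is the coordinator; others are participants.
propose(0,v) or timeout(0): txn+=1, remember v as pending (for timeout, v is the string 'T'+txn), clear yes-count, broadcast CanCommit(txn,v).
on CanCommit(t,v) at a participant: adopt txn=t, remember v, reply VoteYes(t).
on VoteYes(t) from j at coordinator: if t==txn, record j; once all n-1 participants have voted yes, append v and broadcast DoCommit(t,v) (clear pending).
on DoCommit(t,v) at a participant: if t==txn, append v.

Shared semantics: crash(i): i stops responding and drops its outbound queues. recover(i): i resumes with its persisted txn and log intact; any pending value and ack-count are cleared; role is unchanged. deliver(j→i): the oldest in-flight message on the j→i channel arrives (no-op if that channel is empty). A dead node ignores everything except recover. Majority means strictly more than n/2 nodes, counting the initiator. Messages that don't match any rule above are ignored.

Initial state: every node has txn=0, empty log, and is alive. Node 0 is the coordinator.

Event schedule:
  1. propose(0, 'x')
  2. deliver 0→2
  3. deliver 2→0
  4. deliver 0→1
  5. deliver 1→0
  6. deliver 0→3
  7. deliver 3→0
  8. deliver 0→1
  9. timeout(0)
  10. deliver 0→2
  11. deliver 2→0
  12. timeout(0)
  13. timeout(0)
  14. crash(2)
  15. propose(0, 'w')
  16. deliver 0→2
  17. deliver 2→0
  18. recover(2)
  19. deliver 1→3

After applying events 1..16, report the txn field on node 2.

1

after 1 — propose(0,'x'): n0:coor/t1/[-]
after 2 — deliver 0→2: n2:part/t1/[-]
after 3 — deliver 2→0: ·
after 4 — deliver 0→1: n1:part/t1/[-]
after 5 — deliver 1→0: ·
after 6 — deliver 0→3: n3:part/t1/[-]
after 7 — deliver 3→0: n0:coor/t1/[x]
after 8 — deliver 0→1: n1:part/t1/[x]
after 9 — timeout(0): n0:coor/t2/[x]
after 10 — deliver 0→2: n2:part/t1/[x]
after 11 — deliver 2→0: ·
after 12 — timeout(0): n0:coor/t3/[x]
after 13 — timeout(0): n0:coor/t4/[x]
after 14 — crash(2): n2:✗part/t1/[x]
after 15 — propose(0,'w'): n0:coor/t5/[x]
after 16 — deliver 0→2: ·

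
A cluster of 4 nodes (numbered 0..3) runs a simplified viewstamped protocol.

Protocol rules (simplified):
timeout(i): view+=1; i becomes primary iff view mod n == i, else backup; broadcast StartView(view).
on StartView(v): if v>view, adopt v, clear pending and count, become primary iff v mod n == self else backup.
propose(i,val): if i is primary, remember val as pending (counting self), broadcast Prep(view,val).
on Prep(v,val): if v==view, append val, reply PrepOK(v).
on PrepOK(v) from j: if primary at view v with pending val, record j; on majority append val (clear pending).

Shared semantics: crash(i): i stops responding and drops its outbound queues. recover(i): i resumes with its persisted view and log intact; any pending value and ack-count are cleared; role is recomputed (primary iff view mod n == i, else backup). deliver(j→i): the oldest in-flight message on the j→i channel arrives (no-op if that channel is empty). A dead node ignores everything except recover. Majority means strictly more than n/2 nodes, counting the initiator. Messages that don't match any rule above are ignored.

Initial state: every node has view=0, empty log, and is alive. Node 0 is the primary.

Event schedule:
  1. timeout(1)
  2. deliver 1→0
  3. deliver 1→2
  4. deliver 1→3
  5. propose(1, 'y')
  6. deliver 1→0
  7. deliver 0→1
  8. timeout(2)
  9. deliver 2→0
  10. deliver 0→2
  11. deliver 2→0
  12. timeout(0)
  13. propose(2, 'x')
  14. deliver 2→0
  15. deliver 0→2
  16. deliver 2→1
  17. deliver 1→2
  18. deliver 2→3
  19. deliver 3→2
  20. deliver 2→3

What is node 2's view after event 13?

e1 timeout(1): 1[prim,v=1,-]
e2 deliver 1→0: 0[back,v=1,-]
e3 deliver 1→2: 2[back,v=1,-]
e4 deliver 1→3: 3[back,v=1,-]
e5 propose(1,'y'): ·
e6 deliver 1→0: 0[back,v=1,y]
e7 deliver 0→1: ·
e8 timeout(2): 2[prim,v=2,-]
e9 deliver 2→0: 0[back,v=2,y]
e10 deliver 0→2: ·
e11 deliver 2→0: ·
e12 timeout(0): 0[back,v=3,y]
e13 propose(2,'x'): ·

2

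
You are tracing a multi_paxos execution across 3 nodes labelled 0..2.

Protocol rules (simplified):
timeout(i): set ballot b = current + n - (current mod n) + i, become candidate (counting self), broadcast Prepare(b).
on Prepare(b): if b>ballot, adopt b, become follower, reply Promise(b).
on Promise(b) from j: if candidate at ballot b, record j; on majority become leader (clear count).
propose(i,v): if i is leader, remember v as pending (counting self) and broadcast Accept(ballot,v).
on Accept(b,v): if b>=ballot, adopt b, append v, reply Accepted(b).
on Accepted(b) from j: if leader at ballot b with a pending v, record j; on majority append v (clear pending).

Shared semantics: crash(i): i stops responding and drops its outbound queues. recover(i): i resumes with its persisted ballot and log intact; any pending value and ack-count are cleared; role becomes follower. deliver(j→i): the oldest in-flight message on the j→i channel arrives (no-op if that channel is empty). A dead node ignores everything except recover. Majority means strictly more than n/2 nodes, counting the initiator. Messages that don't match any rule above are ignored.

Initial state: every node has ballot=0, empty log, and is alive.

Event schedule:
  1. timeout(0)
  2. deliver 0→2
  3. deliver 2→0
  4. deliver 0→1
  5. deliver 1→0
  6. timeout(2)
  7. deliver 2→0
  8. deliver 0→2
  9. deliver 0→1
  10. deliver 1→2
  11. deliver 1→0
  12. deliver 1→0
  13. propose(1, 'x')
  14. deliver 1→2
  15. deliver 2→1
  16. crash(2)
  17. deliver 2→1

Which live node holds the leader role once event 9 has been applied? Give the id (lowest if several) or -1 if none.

2

1. timeout(0):  <0:cand b3 ->
2. deliver 0→2:  <2:foll b3 ->
3. deliver 2→0:  <0:lead b3 ->
4. deliver 0→1:  <1:foll b3 ->
5. deliver 1→0:  nop
6. timeout(2):  <2:cand b8 ->
7. deliver 2→0:  <0:foll b8 ->
8. deliver 0→2:  <2:lead b8 ->
9. deliver 0→1:  nop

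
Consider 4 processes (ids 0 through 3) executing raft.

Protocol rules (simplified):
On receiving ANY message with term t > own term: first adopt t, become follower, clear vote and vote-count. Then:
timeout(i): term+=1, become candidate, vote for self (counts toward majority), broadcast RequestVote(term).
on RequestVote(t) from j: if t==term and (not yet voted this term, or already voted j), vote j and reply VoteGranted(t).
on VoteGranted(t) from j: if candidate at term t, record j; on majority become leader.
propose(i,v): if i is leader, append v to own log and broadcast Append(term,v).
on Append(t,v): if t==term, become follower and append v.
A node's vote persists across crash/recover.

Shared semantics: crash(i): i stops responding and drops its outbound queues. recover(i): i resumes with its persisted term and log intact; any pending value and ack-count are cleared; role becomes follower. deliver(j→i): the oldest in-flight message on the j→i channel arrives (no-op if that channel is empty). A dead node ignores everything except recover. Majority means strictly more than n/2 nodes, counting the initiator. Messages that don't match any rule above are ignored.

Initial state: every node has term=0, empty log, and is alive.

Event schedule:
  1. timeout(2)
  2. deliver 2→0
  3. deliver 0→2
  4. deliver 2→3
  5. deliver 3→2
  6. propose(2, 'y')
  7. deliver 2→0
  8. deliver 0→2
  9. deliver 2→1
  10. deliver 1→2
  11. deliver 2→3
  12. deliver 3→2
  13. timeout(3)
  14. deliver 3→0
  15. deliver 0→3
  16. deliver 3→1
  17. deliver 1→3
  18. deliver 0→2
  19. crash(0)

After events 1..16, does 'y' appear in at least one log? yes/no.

[1] timeout(2) → N2(cand t1 [-])
[2] deliver 2→0 → N0(foll t1 [-])
[3] deliver 0→2 → ∅
[4] deliver 2→3 → N3(foll t1 [-])
[5] deliver 3→2 → N2(lead t1 [-])
[6] propose(2,'y') → N2(lead t1 [y])
[7] deliver 2→0 → N0(foll t1 [y])
[8] deliver 0→2 → ∅
[9] deliver 2→1 → N1(foll t1 [-])
[10] deliver 1→2 → ∅
[11] deliver 2→3 → N3(foll t1 [y])
[12] deliver 3→2 → ∅
[13] timeout(3) → N3(cand t2 [y])
[14] deliver 3→0 → N0(foll t2 [y])
[15] deliver 0→3 → ∅
[16] deliver 3→1 → N1(foll t2 [-])

yes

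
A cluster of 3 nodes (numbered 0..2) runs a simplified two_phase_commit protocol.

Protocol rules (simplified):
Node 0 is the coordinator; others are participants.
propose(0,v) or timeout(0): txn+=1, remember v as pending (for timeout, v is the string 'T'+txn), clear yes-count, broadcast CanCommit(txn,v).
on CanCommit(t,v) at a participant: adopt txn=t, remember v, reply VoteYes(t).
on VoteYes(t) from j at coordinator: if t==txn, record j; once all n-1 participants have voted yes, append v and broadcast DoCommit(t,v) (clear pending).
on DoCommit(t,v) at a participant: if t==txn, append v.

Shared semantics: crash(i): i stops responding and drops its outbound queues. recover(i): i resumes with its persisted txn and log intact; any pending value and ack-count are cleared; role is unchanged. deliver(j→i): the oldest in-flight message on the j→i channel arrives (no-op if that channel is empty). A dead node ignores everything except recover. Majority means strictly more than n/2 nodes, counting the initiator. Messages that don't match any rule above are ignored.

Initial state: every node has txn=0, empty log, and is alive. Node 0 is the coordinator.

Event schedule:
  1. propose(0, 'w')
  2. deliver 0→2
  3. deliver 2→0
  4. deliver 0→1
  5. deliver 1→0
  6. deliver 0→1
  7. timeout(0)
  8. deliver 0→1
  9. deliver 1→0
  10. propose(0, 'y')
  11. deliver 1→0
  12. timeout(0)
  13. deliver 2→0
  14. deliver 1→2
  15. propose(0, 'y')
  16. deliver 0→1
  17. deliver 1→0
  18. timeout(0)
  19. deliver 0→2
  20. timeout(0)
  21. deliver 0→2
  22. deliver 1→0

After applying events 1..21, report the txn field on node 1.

3

[1] propose(0,'w') → N0(coor t1 [-])
[2] deliver 0→2 → N2(part t1 [-])
[3] deliver 2→0 → ∅
[4] deliver 0→1 → N1(part t1 [-])
[5] deliver 1→0 → N0(coor t1 [w])
[6] deliver 0→1 → N1(part t1 [w])
[7] timeout(0) → N0(coor t2 [w])
[8] deliver 0→1 → N1(part t2 [w])
[9] deliver 1→0 → ∅
[10] propose(0,'y') → N0(coor t3 [w])
[11] deliver 1→0 → ∅
[12] timeout(0) → N0(coor t4 [w])
[13] deliver 2→0 → ∅
[14] deliver 1→2 → ∅
[15] propose(0,'y') → N0(coor t5 [w])
[16] deliver 0→1 → N1(part t3 [w])
[17] deliver 1→0 → ∅
[18] timeout(0) → N0(coor t6 [w])
[19] deliver 0→2 → N2(part t1 [w])
[20] timeout(0) → N0(coor t7 [w])
[21] deliver 0→2 → N2(part t2 [w])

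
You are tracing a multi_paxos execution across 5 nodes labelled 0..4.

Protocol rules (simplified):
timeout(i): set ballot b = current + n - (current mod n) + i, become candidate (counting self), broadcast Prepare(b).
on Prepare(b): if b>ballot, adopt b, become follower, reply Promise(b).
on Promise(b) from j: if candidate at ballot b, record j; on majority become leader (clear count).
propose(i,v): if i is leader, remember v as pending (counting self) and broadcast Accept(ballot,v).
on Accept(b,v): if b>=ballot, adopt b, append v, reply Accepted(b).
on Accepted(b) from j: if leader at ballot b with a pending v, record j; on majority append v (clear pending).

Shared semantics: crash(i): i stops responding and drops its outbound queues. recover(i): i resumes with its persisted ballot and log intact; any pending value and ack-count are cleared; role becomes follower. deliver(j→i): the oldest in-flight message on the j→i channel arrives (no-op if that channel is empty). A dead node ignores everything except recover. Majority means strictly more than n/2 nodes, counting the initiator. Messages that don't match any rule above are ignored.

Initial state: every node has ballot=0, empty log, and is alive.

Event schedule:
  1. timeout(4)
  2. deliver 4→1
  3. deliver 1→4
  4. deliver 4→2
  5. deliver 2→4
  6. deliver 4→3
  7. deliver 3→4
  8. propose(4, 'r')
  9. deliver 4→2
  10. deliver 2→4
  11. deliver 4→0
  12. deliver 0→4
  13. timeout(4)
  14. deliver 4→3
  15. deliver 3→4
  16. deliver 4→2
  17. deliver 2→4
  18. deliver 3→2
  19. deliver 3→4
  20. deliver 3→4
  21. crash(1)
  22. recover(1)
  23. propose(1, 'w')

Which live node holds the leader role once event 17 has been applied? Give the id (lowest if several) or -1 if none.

e1 timeout(4): 4[cand,b=9,-]
e2 deliver 4→1: 1[foll,b=9,-]
e3 deliver 1→4: ·
e4 deliver 4→2: 2[foll,b=9,-]
e5 deliver 2→4: 4[lead,b=9,-]
e6 deliver 4→3: 3[foll,b=9,-]
e7 deliver 3→4: ·
e8 propose(4,'r'): ·
e9 deliver 4→2: 2[foll,b=9,r]
e10 deliver 2→4: ·
e11 deliver 4→0: 0[foll,b=9,-]
e12 deliver 0→4: ·
e13 timeout(4): 4[cand,b=14,-]
e14 deliver 4→3: 3[foll,b=9,r]
e15 deliver 3→4: ·
e16 deliver 4→2: 2[foll,b=14,r]
e17 deliver 2→4: ·

-1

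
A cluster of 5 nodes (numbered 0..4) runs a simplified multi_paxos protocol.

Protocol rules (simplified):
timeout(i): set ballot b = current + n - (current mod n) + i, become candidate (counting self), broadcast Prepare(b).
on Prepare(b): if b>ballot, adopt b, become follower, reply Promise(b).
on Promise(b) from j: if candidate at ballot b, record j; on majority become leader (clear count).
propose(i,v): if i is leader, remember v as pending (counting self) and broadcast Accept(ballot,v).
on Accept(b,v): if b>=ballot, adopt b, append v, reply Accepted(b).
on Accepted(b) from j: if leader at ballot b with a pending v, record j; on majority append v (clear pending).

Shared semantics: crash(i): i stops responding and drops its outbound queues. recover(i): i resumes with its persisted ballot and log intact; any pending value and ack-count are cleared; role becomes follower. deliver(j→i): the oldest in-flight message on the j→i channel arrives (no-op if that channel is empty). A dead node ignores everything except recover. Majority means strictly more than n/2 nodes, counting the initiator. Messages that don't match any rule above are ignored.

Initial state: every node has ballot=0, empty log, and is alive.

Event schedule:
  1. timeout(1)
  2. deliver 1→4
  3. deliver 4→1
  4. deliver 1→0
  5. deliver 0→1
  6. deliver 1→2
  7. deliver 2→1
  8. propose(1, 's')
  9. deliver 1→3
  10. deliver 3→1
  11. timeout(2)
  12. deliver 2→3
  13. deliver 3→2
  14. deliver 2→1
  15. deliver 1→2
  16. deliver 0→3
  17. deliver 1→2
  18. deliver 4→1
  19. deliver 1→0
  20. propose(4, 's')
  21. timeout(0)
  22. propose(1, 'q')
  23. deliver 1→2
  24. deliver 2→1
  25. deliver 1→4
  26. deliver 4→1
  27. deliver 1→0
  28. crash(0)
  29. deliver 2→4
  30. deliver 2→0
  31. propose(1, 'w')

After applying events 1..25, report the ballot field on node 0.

1. timeout(1):  <1:cand b6 ->
2. deliver 1→4:  <4:foll b6 ->
3. deliver 4→1:  nop
4. deliver 1→0:  <0:foll b6 ->
5. deliver 0→1:  <1:lead b6 ->
6. deliver 1→2:  <2:foll b6 ->
7. deliver 2→1:  nop
8. propose(1,'s'):  nop
9. deliver 1→3:  <3:foll b6 ->
10. deliver 3→1:  nop
11. timeout(2):  <2:cand b12 ->
12. deliver 2→3:  <3:foll b12 ->
13. deliver 3→2:  nop
14. deliver 2→1:  <1:foll b12 ->
15. deliver 1→2:  nop
16. deliver 0→3:  nop
17. deliver 1→2:  <2:lead b12 ->
18. deliver 4→1:  nop
19. deliver 1→0:  <0:foll b6 s>
20. propose(4,'s'):  nop
21. timeout(0):  <0:cand b10 s>
22. propose(1,'q'):  nop
23. deliver 1→2:  nop
24. deliver 2→1:  nop
25. deliver 1→4:  <4:foll b6 s>

10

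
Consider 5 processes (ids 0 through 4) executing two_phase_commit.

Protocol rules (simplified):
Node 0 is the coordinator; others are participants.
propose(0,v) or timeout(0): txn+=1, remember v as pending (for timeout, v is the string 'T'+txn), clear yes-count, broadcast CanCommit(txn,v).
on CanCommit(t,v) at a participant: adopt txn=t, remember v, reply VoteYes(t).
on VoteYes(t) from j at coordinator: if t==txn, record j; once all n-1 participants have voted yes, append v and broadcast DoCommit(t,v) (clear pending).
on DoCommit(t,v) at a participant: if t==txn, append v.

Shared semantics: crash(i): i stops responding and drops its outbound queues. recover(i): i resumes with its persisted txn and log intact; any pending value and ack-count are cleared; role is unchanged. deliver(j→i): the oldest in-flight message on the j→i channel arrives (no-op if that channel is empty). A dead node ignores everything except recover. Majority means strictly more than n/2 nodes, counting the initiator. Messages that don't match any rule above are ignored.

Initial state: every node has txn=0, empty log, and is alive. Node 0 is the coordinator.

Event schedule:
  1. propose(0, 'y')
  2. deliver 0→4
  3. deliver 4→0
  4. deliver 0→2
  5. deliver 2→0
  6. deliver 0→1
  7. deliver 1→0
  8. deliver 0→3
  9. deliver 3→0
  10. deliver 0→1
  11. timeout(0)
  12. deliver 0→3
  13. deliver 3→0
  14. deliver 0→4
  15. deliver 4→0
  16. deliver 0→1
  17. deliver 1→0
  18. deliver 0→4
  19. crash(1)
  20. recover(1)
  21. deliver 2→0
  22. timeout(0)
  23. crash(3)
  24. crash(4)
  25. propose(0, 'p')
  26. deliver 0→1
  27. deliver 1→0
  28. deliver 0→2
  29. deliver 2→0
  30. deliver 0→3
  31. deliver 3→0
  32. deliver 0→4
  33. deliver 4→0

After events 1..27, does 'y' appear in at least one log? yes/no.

yes

e1 propose(0,'y'): 0[coor,t=1,-]
e2 deliver 0→4: 4[part,t=1,-]
e3 deliver 4→0: ·
e4 deliver 0→2: 2[part,t=1,-]
e5 deliver 2→0: ·
e6 deliver 0→1: 1[part,t=1,-]
e7 deliver 1→0: ·
e8 deliver 0→3: 3[part,t=1,-]
e9 deliver 3→0: 0[coor,t=1,y]
e10 deliver 0→1: 1[part,t=1,y]
e11 timeout(0): 0[coor,t=2,y]
e12 deliver 0→3: 3[part,t=1,y]
e13 deliver 3→0: ·
e14 deliver 0→4: 4[part,t=1,y]
e15 deliver 4→0: ·
e16 deliver 0→1: 1[part,t=2,y]
e17 deliver 1→0: ·
e18 deliver 0→4: 4[part,t=2,y]
e19 crash(1): 1[✗part,t=2,y]
e20 recover(1): 1[part,t=2,y]
e21 deliver 2→0: ·
e22 timeout(0): 0[coor,t=3,y]
e23 crash(3): 3[✗part,t=1,y]
e24 crash(4): 4[✗part,t=2,y]
e25 propose(0,'p'): 0[coor,t=4,y]
e26 deliver 0→1: 1[part,t=3,y]
e27 deliver 1→0: ·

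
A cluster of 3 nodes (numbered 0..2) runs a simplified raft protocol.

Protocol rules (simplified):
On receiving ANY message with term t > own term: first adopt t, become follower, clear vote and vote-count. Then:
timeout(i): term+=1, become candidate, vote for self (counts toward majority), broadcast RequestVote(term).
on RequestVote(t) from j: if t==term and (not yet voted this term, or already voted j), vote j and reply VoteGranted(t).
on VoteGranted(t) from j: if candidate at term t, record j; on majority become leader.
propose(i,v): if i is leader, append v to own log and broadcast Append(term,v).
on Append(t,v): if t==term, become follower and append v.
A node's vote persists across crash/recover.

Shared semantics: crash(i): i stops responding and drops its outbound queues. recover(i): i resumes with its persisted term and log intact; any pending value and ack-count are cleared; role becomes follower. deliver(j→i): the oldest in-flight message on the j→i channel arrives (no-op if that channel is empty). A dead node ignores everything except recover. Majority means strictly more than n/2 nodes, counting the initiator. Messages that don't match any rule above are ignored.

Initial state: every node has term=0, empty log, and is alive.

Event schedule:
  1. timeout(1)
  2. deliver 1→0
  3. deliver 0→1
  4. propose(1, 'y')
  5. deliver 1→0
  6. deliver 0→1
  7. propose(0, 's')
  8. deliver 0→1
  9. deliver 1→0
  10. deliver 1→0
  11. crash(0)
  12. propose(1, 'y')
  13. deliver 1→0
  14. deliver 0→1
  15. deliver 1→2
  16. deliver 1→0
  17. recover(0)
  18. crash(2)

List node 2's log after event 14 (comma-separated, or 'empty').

empty

e1 timeout(1): 1[cand,t=1,-]
e2 deliver 1→0: 0[foll,t=1,-]
e3 deliver 0→1: 1[lead,t=1,-]
e4 propose(1,'y'): 1[lead,t=1,y]
e5 deliver 1→0: 0[foll,t=1,y]
e6 deliver 0→1: ·
e7 propose(0,'s'): ·
e8 deliver 0→1: ·
e9 deliver 1→0: ·
e10 deliver 1→0: ·
e11 crash(0): 0[✗foll,t=1,y]
e12 propose(1,'y'): 1[lead,t=1,y,y]
e13 deliver 1→0: ·
e14 deliver 0→1: ·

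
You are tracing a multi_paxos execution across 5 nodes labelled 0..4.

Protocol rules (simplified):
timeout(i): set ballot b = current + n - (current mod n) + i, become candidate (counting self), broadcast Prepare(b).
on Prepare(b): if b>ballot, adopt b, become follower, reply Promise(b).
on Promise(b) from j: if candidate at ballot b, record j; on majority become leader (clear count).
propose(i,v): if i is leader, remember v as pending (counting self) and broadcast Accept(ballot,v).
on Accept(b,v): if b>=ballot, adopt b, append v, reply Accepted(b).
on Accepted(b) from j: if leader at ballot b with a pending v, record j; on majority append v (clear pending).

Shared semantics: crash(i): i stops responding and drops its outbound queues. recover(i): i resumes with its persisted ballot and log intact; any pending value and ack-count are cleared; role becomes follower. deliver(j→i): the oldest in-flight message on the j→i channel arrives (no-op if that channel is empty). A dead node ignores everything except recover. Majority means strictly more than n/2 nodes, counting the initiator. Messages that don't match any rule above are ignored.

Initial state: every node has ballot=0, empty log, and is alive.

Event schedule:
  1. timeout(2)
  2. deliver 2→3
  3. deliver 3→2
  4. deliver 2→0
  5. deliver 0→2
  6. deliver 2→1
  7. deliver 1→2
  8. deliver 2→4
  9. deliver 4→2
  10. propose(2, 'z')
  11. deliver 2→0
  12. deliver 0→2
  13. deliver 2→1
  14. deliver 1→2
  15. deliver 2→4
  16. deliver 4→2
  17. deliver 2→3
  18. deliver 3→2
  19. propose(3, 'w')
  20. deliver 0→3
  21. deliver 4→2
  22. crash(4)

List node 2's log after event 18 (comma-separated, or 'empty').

e1 timeout(2): 2[cand,b=7,-]
e2 deliver 2→3: 3[foll,b=7,-]
e3 deliver 3→2: ·
e4 deliver 2→0: 0[foll,b=7,-]
e5 deliver 0→2: 2[lead,b=7,-]
e6 deliver 2→1: 1[foll,b=7,-]
e7 deliver 1→2: ·
e8 deliver 2→4: 4[foll,b=7,-]
e9 deliver 4→2: ·
e10 propose(2,'z'): ·
e11 deliver 2→0: 0[foll,b=7,z]
e12 deliver 0→2: ·
e13 deliver 2→1: 1[foll,b=7,z]
e14 deliver 1→2: 2[lead,b=7,z]
e15 deliver 2→4: 4[foll,b=7,z]
e16 deliver 4→2: ·
e17 deliver 2→3: 3[foll,b=7,z]
e18 deliver 3→2: ·

z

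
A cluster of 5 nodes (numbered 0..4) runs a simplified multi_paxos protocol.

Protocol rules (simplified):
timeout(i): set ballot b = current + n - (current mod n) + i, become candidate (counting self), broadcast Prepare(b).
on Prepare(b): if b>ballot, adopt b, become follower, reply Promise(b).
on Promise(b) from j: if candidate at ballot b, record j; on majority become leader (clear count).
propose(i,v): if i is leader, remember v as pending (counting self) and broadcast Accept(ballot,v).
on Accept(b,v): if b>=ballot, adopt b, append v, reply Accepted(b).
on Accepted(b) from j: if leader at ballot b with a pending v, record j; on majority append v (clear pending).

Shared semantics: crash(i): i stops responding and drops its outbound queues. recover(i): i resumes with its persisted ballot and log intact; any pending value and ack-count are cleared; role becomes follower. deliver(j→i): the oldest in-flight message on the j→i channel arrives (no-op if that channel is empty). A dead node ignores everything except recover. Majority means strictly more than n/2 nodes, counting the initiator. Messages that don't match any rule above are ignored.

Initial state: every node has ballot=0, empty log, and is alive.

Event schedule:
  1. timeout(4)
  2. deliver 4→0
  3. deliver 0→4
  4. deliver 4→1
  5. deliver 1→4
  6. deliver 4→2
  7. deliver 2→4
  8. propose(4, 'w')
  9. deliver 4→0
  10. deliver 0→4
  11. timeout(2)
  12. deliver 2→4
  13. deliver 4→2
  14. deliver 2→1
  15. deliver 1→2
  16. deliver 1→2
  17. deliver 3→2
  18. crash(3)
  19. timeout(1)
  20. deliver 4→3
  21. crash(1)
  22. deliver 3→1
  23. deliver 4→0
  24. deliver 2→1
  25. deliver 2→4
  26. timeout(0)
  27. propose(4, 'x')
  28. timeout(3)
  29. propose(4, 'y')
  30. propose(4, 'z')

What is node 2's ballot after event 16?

12

step 1 timeout(4): 4={cand,b=9,log=-}
step 2 deliver 4→0: 0={foll,b=9,log=-}
step 3 deliver 0→4: —
step 4 deliver 4→1: 1={foll,b=9,log=-}
step 5 deliver 1→4: 4={lead,b=9,log=-}
step 6 deliver 4→2: 2={foll,b=9,log=-}
step 7 deliver 2→4: —
step 8 propose(4,'w'): —
step 9 deliver 4→0: 0={foll,b=9,log=w}
step 10 deliver 0→4: —
step 11 timeout(2): 2={cand,b=12,log=-}
step 12 deliver 2→4: 4={foll,b=12,log=-}
step 13 deliver 4→2: —
step 14 deliver 2→1: 1={foll,b=12,log=-}
step 15 deliver 1→2: —
step 16 deliver 1→2: —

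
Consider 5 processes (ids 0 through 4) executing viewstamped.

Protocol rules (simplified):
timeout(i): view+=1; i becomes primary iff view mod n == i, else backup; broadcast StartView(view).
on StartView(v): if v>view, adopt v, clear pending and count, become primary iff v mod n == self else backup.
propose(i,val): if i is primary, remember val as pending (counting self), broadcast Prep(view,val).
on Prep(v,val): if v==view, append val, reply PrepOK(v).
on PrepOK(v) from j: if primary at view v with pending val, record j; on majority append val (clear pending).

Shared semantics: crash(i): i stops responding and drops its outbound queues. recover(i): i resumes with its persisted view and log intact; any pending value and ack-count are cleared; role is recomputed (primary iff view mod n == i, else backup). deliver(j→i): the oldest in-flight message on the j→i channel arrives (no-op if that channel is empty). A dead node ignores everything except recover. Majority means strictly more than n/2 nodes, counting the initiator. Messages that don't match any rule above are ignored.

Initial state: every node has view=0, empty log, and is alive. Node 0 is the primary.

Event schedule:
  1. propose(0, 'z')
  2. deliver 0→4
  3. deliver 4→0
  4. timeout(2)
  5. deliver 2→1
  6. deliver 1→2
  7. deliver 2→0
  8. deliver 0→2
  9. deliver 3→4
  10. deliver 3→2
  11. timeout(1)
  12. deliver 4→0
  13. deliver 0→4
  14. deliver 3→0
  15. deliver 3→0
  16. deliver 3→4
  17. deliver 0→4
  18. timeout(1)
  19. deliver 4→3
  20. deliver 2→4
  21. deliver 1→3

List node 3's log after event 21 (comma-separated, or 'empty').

empty

e1 propose(0,'z'): ·
e2 deliver 0→4: 4[back,v=0,z]
e3 deliver 4→0: ·
e4 timeout(2): 2[back,v=1,-]
e5 deliver 2→1: 1[prim,v=1,-]
e6 deliver 1→2: ·
e7 deliver 2→0: 0[back,v=1,-]
e8 deliver 0→2: ·
e9 deliver 3→4: ·
e10 deliver 3→2: ·
e11 timeout(1): 1[back,v=2,-]
e12 deliver 4→0: ·
e13 deliver 0→4: ·
e14 deliver 3→0: ·
e15 deliver 3→0: ·
e16 deliver 3→4: ·
e17 deliver 0→4: ·
e18 timeout(1): 1[back,v=3,-]
e19 deliver 4→3: ·
e20 deliver 2→4: 4[back,v=1,z]
e21 deliver 1→3: 3[back,v=2,-]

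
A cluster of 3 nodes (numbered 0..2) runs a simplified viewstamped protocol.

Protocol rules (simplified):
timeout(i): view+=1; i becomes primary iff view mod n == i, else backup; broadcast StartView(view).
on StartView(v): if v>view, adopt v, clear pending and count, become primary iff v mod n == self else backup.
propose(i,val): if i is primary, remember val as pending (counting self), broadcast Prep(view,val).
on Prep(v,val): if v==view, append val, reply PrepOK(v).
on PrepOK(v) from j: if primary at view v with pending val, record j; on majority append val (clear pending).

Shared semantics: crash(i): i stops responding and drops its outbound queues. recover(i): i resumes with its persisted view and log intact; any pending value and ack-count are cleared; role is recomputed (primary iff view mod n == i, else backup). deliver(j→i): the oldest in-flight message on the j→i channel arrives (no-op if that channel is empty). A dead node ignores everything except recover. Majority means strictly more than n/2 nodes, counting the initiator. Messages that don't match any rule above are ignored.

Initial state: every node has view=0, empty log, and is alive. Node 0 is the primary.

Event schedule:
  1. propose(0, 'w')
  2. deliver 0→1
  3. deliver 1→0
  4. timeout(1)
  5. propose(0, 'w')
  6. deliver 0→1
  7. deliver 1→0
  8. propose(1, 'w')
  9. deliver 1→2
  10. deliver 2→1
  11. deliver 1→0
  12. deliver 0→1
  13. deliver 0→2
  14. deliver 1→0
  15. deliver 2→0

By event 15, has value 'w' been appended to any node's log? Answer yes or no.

yes

e1 propose(0,'w'): ·
e2 deliver 0→1: 1[back,v=0,w]
e3 deliver 1→0: 0[prim,v=0,w]
e4 timeout(1): 1[prim,v=1,w]
e5 propose(0,'w'): ·
e6 deliver 0→1: ·
e7 deliver 1→0: 0[back,v=1,w]
e8 propose(1,'w'): ·
e9 deliver 1→2: 2[back,v=1,-]
e10 deliver 2→1: ·
e11 deliver 1→0: 0[back,v=1,w,w]
e12 deliver 0→1: 1[prim,v=1,w,w]
e13 deliver 0→2: ·
e14 deliver 1→0: ·
e15 deliver 2→0: ·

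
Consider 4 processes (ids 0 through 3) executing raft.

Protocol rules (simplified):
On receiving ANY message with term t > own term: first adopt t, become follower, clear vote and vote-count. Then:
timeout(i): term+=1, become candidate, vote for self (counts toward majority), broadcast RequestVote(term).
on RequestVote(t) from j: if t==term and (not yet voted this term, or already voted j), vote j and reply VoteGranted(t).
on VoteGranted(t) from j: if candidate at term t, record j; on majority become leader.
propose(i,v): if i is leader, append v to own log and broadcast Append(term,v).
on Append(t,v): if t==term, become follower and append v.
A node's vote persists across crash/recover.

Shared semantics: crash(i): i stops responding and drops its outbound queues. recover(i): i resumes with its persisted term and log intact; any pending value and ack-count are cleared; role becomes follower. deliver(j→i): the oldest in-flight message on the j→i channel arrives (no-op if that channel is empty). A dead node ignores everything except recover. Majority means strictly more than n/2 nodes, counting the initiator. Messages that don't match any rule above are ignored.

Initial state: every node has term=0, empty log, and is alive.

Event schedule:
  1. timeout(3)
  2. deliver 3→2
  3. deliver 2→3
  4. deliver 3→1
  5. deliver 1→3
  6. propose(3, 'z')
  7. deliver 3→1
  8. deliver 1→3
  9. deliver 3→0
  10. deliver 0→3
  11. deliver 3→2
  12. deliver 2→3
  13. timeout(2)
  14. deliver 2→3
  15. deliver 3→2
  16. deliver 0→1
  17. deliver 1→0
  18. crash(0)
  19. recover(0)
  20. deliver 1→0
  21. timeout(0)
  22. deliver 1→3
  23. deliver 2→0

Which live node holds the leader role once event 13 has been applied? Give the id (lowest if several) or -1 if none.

[1] timeout(3) → N3(cand t1 [-])
[2] deliver 3→2 → N2(foll t1 [-])
[3] deliver 2→3 → ∅
[4] deliver 3→1 → N1(foll t1 [-])
[5] deliver 1→3 → N3(lead t1 [-])
[6] propose(3,'z') → N3(lead t1 [z])
[7] deliver 3→1 → N1(foll t1 [z])
[8] deliver 1→3 → ∅
[9] deliver 3→0 → N0(foll t1 [-])
[10] deliver 0→3 → ∅
[11] deliver 3→2 → N2(foll t1 [z])
[12] deliver 2→3 → ∅
[13] timeout(2) → N2(cand t2 [z])

3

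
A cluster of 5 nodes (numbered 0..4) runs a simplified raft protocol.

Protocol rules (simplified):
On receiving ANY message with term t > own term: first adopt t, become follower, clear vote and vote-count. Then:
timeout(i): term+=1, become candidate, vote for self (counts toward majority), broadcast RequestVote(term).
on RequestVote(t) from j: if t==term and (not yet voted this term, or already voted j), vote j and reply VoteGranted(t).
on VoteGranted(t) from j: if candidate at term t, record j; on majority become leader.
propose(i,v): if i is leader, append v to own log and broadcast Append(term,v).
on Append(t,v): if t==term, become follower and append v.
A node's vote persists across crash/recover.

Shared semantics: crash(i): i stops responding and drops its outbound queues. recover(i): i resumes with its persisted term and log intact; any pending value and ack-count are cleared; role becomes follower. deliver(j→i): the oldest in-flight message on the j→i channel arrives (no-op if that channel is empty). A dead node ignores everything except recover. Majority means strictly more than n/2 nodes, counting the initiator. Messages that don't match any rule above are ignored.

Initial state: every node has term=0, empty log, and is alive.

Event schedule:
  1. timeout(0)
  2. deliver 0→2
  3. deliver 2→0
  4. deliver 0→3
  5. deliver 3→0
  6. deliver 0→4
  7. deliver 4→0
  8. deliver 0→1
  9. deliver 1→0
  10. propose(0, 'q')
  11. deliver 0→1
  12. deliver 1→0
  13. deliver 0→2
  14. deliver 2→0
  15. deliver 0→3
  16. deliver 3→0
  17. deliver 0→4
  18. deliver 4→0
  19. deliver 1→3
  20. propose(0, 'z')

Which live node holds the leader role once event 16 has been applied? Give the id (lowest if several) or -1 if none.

0

1. timeout(0):  <0:cand t1 ->
2. deliver 0→2:  <2:foll t1 ->
3. deliver 2→0:  nop
4. deliver 0→3:  <3:foll t1 ->
5. deliver 3→0:  <0:lead t1 ->
6. deliver 0→4:  <4:foll t1 ->
7. deliver 4→0:  nop
8. deliver 0→1:  <1:foll t1 ->
9. deliver 1→0:  nop
10. propose(0,'q'):  <0:lead t1 q>
11. deliver 0→1:  <1:foll t1 q>
12. deliver 1→0:  nop
13. deliver 0→2:  <2:foll t1 q>
14. deliver 2→0:  nop
15. deliver 0→3:  <3:foll t1 q>
16. deliver 3→0:  nop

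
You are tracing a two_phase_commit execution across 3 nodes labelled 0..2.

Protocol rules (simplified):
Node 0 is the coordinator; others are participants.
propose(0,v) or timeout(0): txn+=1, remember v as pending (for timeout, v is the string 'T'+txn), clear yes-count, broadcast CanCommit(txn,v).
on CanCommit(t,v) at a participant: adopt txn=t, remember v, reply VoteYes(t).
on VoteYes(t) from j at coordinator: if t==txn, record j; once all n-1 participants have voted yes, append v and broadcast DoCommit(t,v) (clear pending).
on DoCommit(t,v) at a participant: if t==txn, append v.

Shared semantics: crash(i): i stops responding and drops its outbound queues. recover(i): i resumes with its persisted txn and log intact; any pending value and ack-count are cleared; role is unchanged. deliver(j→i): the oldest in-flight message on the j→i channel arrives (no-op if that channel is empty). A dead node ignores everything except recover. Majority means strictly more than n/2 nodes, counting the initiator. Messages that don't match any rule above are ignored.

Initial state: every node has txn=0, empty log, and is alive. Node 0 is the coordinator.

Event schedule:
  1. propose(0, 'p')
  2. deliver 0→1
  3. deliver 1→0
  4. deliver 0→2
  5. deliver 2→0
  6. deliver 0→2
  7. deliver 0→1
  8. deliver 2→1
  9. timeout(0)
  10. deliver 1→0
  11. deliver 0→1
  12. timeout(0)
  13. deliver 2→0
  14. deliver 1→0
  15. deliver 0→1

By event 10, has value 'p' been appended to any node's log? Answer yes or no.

yes

[1] propose(0,'p') → N0(coor t1 [-])
[2] deliver 0→1 → N1(part t1 [-])
[3] deliver 1→0 → ∅
[4] deliver 0→2 → N2(part t1 [-])
[5] deliver 2→0 → N0(coor t1 [p])
[6] deliver 0→2 → N2(part t1 [p])
[7] deliver 0→1 → N1(part t1 [p])
[8] deliver 2→1 → ∅
[9] timeout(0) → N0(coor t2 [p])
[10] deliver 1→0 → ∅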